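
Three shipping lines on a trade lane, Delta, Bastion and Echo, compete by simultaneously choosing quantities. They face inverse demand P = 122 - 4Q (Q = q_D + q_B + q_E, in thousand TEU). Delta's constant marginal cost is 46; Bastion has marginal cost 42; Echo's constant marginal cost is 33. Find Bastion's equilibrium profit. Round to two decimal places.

Delta's profit: π_D = (122 - 4Q)q_D - (46q_D). Setting ∂π_D/∂q_D = 0: 76 - 8q_D - 4(q_B + q_E) = 0.
Bastion's profit: π_B = (122 - 4Q)q_B - (42q_B). Setting ∂π_B/∂q_B = 0: 80 - 8q_B - 4(q_D + q_E) = 0.
Echo's profit: π_E = (122 - 4Q)q_E - (33q_E). Setting ∂π_E/∂q_E = 0: 89 - 8q_E - 4(q_D + q_B) = 0.
Adding the 3 conditions: 245 − 8Q − 8Q = 0, i.e. Q = 245/16.
Back-substituting: q_D = (76 − 245/4)/4 = 59/16, q_B = (80 − 245/4)/4 = 75/16, q_E = (89 − 245/4)/4 = 111/16.
Price P = 122 - 4·(245/16) = 243/4.
Bastion's profit: (243/4 - 42)·(75/16) = 87.8906.

87.89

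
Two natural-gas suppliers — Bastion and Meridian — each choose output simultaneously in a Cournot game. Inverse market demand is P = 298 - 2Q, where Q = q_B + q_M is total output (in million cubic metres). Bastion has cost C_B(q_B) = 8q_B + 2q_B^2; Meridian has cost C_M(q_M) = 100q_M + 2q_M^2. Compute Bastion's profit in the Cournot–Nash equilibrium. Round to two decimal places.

Bastion's profit: π_B = (298 - 2Q)q_B - (8q_B + 2q_B²). Setting ∂π_B/∂q_B = 0: 290 - 8q_B - 2(q_M) = 0.
Meridian's first-order condition: 198 - 8q_M - 2(q_B) = 0.
Rearranging gives the reaction functions q_B = (290 - 2q_M)/8 and q_M = (198 - 2q_B)/8.
Solving the pair: q_B = 481/15, q_M = 251/15.
Price P = 298 - 2·(244/5) = 1002/5.
Bastion's profit: (1002/5)·(481/15) - 8·(481/15) - 2(481/15)² = 4113.0844.

4113.08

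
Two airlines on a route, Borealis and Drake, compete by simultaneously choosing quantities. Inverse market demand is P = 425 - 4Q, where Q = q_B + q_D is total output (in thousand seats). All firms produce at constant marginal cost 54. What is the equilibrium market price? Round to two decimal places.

177.67

A representative firm's profit is π_i = q_i(425 - 4Q) - 54q_i.
Setting ∂π_i/∂q_i = 0 with rivals' quantities fixed: 371 - 8q_i - 4q_j = 0.
With identical firms every q_j equals q_i, so q_j = q_i and 371 = 12q_i, giving q_i = 371/12.
Total output Q = 371/6, so price P = 425 - 4·(371/6) = 533/3.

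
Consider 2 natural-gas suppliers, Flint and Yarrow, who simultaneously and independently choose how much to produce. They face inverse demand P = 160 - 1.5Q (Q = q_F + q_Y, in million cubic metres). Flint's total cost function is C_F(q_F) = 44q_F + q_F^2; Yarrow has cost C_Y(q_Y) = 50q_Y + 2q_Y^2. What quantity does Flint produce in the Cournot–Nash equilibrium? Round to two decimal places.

19.76

Flint's profit: π_F = (160 - 1.5Q)q_F - (44q_F + q_F²). Setting ∂π_F/∂q_F = 0: 116 - 5q_F - (3/2)(q_Y) = 0.
Yarrow's first-order condition: 110 - 7q_Y - (3/2)(q_F) = 0.
Best responses: q_F = (116 - (3/2)q_Y)/5, q_Y = (110 - (3/2)q_F)/7.
Substituting one into the other gives q_F = 19.7557 and q_Y = 1504/131.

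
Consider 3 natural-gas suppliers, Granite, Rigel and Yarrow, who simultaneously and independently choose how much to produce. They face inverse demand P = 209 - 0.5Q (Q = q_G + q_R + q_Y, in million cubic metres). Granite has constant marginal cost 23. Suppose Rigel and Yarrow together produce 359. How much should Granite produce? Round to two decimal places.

6.50

With rivals' combined output fixed at 359, Granite's profit is π_G = (209 - (1/2)·359 - (1/2)q_G)q_G - (23q_G) = (59/2 - (1/2)q_G)q_G - (23q_G).
∂π_G/∂q_G = 13/2 - q_G = 0, so q_G = 13/2.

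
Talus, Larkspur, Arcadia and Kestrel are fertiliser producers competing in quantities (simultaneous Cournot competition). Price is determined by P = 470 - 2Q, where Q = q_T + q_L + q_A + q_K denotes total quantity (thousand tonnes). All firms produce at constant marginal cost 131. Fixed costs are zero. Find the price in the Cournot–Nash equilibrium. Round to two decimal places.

198.80

Each firm earns π_i = (470 - 2Q)q_i - 131q_i.
Setting ∂π_i/∂q_i = 0 with rivals' quantities fixed: 339 - 4q_i - 2·Σ_{j≠i} q_j = 0.
With identical firms every q_j equals q_i, so Σ_{j≠i} q_j = 3q_i and 339 = 10q_i, giving q_i = 339/10.
Total output Q = 678/5, so price P = 470 - 2·(678/5) = 994/5.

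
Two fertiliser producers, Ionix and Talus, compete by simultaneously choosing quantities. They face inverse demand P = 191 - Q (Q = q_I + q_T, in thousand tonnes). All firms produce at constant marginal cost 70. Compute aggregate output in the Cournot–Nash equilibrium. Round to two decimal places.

80.67

A representative firm's profit is π_i = q_i(191 - Q) - 70q_i.
First-order condition (treating rivals' output as given): 121 - 2q_i - q_j = 0.
By symmetry each firm produces the same amount; substituting q_j = q_i yields q_i = 121/3.
Total output Q = 121/3 + 121/3 = 242/3.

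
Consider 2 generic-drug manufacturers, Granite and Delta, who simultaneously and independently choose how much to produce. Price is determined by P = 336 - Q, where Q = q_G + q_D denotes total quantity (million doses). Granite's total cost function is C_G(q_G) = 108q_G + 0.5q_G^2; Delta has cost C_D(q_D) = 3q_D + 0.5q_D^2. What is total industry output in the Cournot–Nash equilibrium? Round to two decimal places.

140.25

Granite's profit: π_G = (336 - Q)q_G - (108q_G + (1/2)q_G²). Setting ∂π_G/∂q_G = 0: 228 - 3q_G - (q_D) = 0.
Delta's profit: π_D = (336 - Q)q_D - (3q_D + (1/2)q_D²). Setting ∂π_D/∂q_D = 0: 333 - 3q_D - (q_G) = 0.
Best responses: q_G = (228 - q_D)/3, q_D = (333 - q_G)/3.
Substituting one into the other gives q_G = 351/8 and q_D = 771/8.
Total output Q = 351/8 + 771/8 = 561/4.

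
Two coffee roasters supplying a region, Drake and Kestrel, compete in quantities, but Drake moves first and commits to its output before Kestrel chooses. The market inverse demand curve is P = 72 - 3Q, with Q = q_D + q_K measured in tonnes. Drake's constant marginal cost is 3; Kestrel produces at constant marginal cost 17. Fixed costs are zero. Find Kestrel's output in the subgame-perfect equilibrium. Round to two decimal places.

Solve by backward induction. Given q_D, the follower Kestrel maximises π_K = (72 - 3q_D - 3q_K)q_K - 17q_K.
∂π_K/∂q_K = 55 - 3q_D - 6q_K = 0 gives the reaction function q_K = (55 - 3q_D)/6.
The leader anticipates this reaction. Substituting into P = 72 - 3Q gives P = 89/2 - (3/2)q_D, so π_D = (89/2 - (3/2)q_D)q_D - 3q_D.
The leader's first-order condition 83/2 - 3q_D = 0 yields q_D = 83/6.
Then q_K = (55 - 3·(83/6))/6 = 9/4.

2.25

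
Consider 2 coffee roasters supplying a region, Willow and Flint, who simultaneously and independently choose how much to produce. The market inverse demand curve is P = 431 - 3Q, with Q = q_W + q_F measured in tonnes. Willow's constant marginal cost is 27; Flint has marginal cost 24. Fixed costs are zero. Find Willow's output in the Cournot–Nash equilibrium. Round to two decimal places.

44.56

Willow's profit: π_W = (431 - 3Q)q_W - (27q_W). Setting ∂π_W/∂q_W = 0: 404 - 6q_W - 3(q_F) = 0.
Flint's profit: π_F = (431 - 3Q)q_F - (24q_F). Setting ∂π_F/∂q_F = 0: 407 - 6q_F - 3(q_W) = 0.
Rearranging gives the reaction functions q_W = (404 - 3q_F)/6 and q_F = (407 - 3q_W)/6.
Substituting one into the other gives q_W = 401/9 and q_F = 410/9.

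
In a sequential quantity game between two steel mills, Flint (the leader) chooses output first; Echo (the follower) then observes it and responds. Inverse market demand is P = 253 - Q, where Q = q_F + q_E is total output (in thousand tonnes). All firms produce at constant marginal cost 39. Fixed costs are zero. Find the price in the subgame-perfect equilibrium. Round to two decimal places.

92.50

Solve by backward induction. Given q_F, the follower Echo maximises π_E = (253 - q_F - q_E)q_E - 39q_E.
∂π_E/∂q_E = 214 - q_F - 2q_E = 0 gives the reaction function q_E = (214 - q_F)/2.
The leader anticipates this reaction. Substituting into P = 253 - Q gives P = 146 - (1/2)q_F, so π_F = (146 - (1/2)q_F)q_F - 39q_F.
The leader's first-order condition 107 - q_F = 0 yields q_F = 107.
Then q_E = (214 - 107)/2 = 107/2.
Total output Q = 321/2, so price P = 253 - 321/2 = 185/2.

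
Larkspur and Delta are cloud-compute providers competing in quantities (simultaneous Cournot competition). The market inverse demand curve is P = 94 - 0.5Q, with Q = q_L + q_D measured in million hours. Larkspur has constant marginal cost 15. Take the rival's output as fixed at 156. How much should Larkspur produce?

With the rival's output fixed at 156, Larkspur's profit is π_L = (94 - (1/2)·156 - (1/2)q_L)q_L - (15q_L) = (16 - (1/2)q_L)q_L - (15q_L).
∂π_L/∂q_L = 1 - q_L = 0, so q_L = 1.

1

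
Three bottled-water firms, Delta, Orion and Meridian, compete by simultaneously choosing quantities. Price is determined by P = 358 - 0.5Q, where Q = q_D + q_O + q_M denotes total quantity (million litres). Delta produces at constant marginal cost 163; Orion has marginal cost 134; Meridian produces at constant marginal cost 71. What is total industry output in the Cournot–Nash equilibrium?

Delta's profit: π_D = (358 - 0.5Q)q_D - (163q_D). Setting ∂π_D/∂q_D = 0: 195 - q_D - (1/2)(q_O + q_M) = 0.
Orion's profit: π_O = (358 - 0.5Q)q_O - (134q_O). Setting ∂π_O/∂q_O = 0: 224 - q_O - (1/2)(q_D + q_M) = 0.
Meridian's first-order condition: 287 - q_M - (1/2)(q_D + q_O) = 0.
Summing all 3 equations gives 706 − 2Q = 0, hence Q = 353.
Back-substituting: q_D = (195 − 353/2)/(1/2) = 37, q_O = (224 − 353/2)/(1/2) = 95, q_M = (287 − 353/2)/(1/2) = 221.
Total output Q = 37 + 95 + 221 = 353.

353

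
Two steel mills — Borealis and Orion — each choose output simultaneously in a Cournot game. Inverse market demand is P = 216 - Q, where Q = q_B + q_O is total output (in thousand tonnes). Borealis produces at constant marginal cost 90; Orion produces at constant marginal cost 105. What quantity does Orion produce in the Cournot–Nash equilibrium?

32

Borealis's profit: π_B = (216 - Q)q_B - (90q_B). Setting ∂π_B/∂q_B = 0: 126 - 2q_B - (q_O) = 0.
Orion's profit: π_O = (216 - Q)q_O - (105q_O). Setting ∂π_O/∂q_O = 0: 111 - 2q_O - (q_B) = 0.
So q_B = (126 - q_O)/2 and q_O = (111 - q_B)/2.
Solving the pair: q_B = 47, q_O = 32.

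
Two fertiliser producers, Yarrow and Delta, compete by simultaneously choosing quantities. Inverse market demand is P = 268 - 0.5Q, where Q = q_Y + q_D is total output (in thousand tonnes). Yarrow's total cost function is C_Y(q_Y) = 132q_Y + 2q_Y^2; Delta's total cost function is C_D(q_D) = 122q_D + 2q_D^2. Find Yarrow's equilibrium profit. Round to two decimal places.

Yarrow's profit: π_Y = (268 - 0.5Q)q_Y - (132q_Y + 2q_Y²). Setting ∂π_Y/∂q_Y = 0: 136 - 5q_Y - (1/2)(q_D) = 0.
Delta's profit: π_D = (268 - 0.5Q)q_D - (122q_D + 2q_D²). Setting ∂π_D/∂q_D = 0: 146 - 5q_D - (1/2)(q_Y) = 0.
Best responses: q_Y = (136 - (1/2)q_D)/5, q_D = (146 - (1/2)q_Y)/5.
Solving the pair: q_Y = 24.5253, q_D = 26.7475.
Price P = 268 - (1/2)·(564/11) = 242.3636.
Yarrow's profit: 242.3636·24.5253 - 132·24.5253 - 2·24.5253² = 1503.7200.

1503.72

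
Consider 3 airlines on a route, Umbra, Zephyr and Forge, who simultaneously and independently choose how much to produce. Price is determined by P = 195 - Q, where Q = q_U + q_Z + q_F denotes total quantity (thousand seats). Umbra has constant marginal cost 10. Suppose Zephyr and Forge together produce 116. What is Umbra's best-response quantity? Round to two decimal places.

34.50

With rivals' combined output fixed at 116, Umbra's profit is π_U = (195 - 116 - q_U)q_U - (10q_U) = (79 - q_U)q_U - (10q_U).
∂π_U/∂q_U = 69 - 2q_U = 0, so q_U = 69/2.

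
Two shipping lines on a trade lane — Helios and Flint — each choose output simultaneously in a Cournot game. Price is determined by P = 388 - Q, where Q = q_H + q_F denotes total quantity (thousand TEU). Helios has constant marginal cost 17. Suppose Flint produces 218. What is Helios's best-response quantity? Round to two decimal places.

76.50

With the rival's output fixed at 218, Helios's profit is π_H = (388 - 218 - q_H)q_H - (17q_H) = (170 - q_H)q_H - (17q_H).
∂π_H/∂q_H = 153 - 2q_H = 0, so q_H = 153/2.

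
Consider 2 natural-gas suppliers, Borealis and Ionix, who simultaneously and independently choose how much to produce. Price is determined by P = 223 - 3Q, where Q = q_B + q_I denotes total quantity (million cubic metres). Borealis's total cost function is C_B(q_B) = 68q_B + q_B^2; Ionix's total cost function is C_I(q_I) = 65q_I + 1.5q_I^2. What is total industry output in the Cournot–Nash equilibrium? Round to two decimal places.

Borealis's profit: π_B = (223 - 3Q)q_B - (68q_B + q_B²). Setting ∂π_B/∂q_B = 0: 155 - 8q_B - 3(q_I) = 0.
Ionix's first-order condition: 158 - 9q_I - 3(q_B) = 0.
Best responses: q_B = (155 - 3q_I)/8, q_I = (158 - 3q_B)/9.
Solving the pair: q_B = 307/21, q_I = 799/63.
Total output Q = 307/21 + 799/63 = 1720/63.

27.30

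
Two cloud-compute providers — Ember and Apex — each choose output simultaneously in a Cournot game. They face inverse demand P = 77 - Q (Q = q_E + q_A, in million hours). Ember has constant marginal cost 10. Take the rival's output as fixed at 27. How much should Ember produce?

20

With the rival's output fixed at 27, Ember's profit is π_E = (77 - 27 - q_E)q_E - (10q_E) = (50 - q_E)q_E - (10q_E).
∂π_E/∂q_E = 40 - 2q_E = 0, so q_E = 20.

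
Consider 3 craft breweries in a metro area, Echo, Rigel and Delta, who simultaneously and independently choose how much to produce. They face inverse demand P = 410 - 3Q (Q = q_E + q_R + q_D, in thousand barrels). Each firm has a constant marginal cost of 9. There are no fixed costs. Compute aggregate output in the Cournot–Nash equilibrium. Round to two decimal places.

A representative firm's profit is π_i = q_i(410 - 3Q) - 9q_i.
First-order condition (treating rivals' output as given): 401 - 6q_i - 3·Σ_{j≠i} q_j = 0.
With identical firms every q_j equals q_i, so Σ_{j≠i} q_j = 2q_i and 401 = 12q_i, giving q_i = 401/12.
Total output Q = 401/12 + 401/12 + 401/12 = 401/4.

100.25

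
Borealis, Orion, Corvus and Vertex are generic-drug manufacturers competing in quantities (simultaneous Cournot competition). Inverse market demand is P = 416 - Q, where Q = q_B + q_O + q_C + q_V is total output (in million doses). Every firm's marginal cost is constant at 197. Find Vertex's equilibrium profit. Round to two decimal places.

1918.44

A representative firm's profit is π_i = q_i(416 - Q) - 197q_i.
First-order condition (treating rivals' output as given): 219 - 2q_i - Σ_{j≠i} q_j = 0.
With identical firms every q_j equals q_i, so Σ_{j≠i} q_j = 3q_i and 219 = 5q_i, giving q_i = 219/5.
Price P = 416 - 876/5 = 1204/5.
Vertex's profit: (1204/5 - 197)·(219/5) = 1918.4400.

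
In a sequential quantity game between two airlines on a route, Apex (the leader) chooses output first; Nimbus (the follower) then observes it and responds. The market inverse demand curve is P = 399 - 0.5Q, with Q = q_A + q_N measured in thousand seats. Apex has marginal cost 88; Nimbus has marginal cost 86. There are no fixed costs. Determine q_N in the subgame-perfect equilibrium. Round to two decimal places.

The follower Nimbus best-responds to any q_A: π_N = (399 - 0.5Q)q_N - 86q_N.
Setting the follower's marginal profit to zero, 313 - (1/2)q_A - q_N = 0, i.e. q_N = (313 - (1/2)q_A).
The leader anticipates this reaction. Substituting into P = 399 - 0.5Q gives P = 485/2 - (1/4)q_A, so π_A = (485/2 - (1/4)q_A)q_A - 88q_A.
Leader FOC: 309/2 - (1/2)q_A = 0, so q_A = 309.
Then q_N = (313 - (1/2)·309) = 317/2.

158.50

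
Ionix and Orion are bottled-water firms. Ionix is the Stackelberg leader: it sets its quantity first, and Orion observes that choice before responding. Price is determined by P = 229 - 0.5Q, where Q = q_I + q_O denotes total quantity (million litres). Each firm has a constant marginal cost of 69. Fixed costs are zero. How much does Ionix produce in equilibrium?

160

The follower Orion best-responds to any q_I: π_O = (229 - 0.5Q)q_O - 69q_O.
∂π_O/∂q_O = 160 - (1/2)q_I - q_O = 0 gives the reaction function q_O = (160 - (1/2)q_I).
The leader anticipates this reaction. Substituting into P = 229 - 0.5Q gives P = 149 - (1/4)q_I, so π_I = (149 - (1/4)q_I)q_I - 69q_I.
Maximising: ∂π_I/∂q_I = 80 - (1/2)q_I = 0, giving q_I = 160.
Then q_O = (160 - (1/2)·160) = 80.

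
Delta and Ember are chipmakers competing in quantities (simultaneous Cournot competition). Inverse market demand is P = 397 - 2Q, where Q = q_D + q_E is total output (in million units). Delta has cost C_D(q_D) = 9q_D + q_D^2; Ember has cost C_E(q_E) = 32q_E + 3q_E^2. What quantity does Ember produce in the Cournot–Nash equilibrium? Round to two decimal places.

Delta's profit: π_D = (397 - 2Q)q_D - (9q_D + q_D²). Setting ∂π_D/∂q_D = 0: 388 - 6q_D - 2(q_E) = 0.
Ember's first-order condition: 365 - 10q_E - 2(q_D) = 0.
Best responses: q_D = (388 - 2q_E)/6, q_E = (365 - 2q_D)/10.
Substituting one into the other gives q_D = 225/4 and q_E = 101/4.

25.25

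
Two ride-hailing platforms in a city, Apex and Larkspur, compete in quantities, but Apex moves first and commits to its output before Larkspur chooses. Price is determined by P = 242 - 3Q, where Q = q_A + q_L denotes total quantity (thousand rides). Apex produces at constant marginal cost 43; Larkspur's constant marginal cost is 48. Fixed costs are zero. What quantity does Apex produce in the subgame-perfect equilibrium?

34

The follower Larkspur best-responds to any q_A: π_L = (242 - 3Q)q_L - 48q_L.
∂π_L/∂q_L = 194 - 3q_A - 6q_L = 0 gives the reaction function q_L = (194 - 3q_A)/6.
Apex substitutes q_L(q_A) into its own profit: π_A = q_A(242 - 3q_A - (194 - 3q_A)/2) - 43q_A = (145 - (3/2)q_A)q_A - 43q_A.
Leader FOC: 102 - 3q_A = 0, so q_A = 34.
Then q_L = (194 - 3·34)/6 = 46/3.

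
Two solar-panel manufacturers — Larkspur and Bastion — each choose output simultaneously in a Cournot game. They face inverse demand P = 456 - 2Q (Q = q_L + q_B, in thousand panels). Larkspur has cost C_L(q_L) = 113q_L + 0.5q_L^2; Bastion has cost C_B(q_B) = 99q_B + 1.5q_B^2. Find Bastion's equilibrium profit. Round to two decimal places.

4398.86

Larkspur's profit: π_L = (456 - 2Q)q_L - (113q_L + (1/2)q_L²). Setting ∂π_L/∂q_L = 0: 343 - 5q_L - 2(q_B) = 0.
Bastion's first-order condition: 357 - 7q_B - 2(q_L) = 0.
So q_L = (343 - 2q_B)/5 and q_B = (357 - 2q_L)/7.
Solving the pair: q_L = 1687/31, q_B = 1099/31.
Price P = 456 - 2·89.8710 = 276.2581.
Bastion's profit: 276.2581·(1099/31) - 99·(1099/31) - (3/2)(1099/31)² = 4398.8590.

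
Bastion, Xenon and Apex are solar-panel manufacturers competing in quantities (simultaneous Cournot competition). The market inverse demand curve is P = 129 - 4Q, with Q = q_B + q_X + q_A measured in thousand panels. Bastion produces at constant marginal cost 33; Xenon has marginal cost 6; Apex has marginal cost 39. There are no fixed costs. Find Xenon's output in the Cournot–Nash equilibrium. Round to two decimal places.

Bastion's profit: π_B = (129 - 4Q)q_B - (33q_B). Setting ∂π_B/∂q_B = 0: 96 - 8q_B - 4(q_X + q_A) = 0.
Xenon's first-order condition: 123 - 8q_X - 4(q_B + q_A) = 0.
Apex's first-order condition: 90 - 8q_A - 4(q_B + q_X) = 0.
Adding the 3 conditions: 309 − 8Q − 8Q = 0, i.e. Q = 309/16.
Back-substituting: q_B = (96 − 309/4)/4 = 75/16, q_X = (123 − 309/4)/4 = 183/16, q_A = (90 − 309/4)/4 = 51/16.

11.44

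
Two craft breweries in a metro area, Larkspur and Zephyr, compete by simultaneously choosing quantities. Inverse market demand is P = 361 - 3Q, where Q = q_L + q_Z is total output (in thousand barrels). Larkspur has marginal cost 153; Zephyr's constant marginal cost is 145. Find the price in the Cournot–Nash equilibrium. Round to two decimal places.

Larkspur's profit: π_L = (361 - 3Q)q_L - (153q_L). Setting ∂π_L/∂q_L = 0: 208 - 6q_L - 3(q_Z) = 0.
Zephyr's first-order condition: 216 - 6q_Z - 3(q_L) = 0.
Best responses: q_L = (208 - 3q_Z)/6, q_Z = (216 - 3q_L)/6.
Substituting one into the other gives q_L = 200/9 and q_Z = 224/9.
Total output Q = 424/9, so price P = 361 - 3·(424/9) = 659/3.

219.67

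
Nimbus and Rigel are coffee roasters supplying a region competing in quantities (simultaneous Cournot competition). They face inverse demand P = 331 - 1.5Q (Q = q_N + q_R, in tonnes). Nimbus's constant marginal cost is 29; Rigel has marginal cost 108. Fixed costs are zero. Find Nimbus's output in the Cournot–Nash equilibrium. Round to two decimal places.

84.67

Nimbus's profit: π_N = (331 - 1.5Q)q_N - (29q_N). Setting ∂π_N/∂q_N = 0: 302 - 3q_N - (3/2)(q_R) = 0.
Rigel's profit: π_R = (331 - 1.5Q)q_R - (108q_R). Setting ∂π_R/∂q_R = 0: 223 - 3q_R - (3/2)(q_N) = 0.
Best responses: q_N = (302 - (3/2)q_R)/3, q_R = (223 - (3/2)q_N)/3.
Solving the pair: q_N = 254/3, q_R = 32.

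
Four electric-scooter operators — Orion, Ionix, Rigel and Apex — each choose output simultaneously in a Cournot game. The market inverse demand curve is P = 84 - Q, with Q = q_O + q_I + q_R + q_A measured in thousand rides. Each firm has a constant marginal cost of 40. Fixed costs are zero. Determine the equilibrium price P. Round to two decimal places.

A representative firm's profit is π_i = q_i(84 - Q) - 40q_i.
First-order condition (treating rivals' output as given): 44 - 2q_i - Σ_{j≠i} q_j = 0.
With identical firms every q_j equals q_i, so Σ_{j≠i} q_j = 3q_i and 44 = 5q_i, giving q_i = 44/5.
Total output Q = 176/5, so price P = 84 - 176/5 = 244/5.

48.80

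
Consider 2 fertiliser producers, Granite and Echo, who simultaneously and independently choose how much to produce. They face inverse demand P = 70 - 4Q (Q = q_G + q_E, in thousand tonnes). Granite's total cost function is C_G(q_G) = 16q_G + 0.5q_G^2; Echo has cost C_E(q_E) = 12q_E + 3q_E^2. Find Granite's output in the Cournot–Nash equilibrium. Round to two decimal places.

4.76

Granite's profit: π_G = (70 - 4Q)q_G - (16q_G + (1/2)q_G²). Setting ∂π_G/∂q_G = 0: 54 - 9q_G - 4(q_E) = 0.
Echo's profit: π_E = (70 - 4Q)q_E - (12q_E + 3q_E²). Setting ∂π_E/∂q_E = 0: 58 - 14q_E - 4(q_G) = 0.
Rearranging gives the reaction functions q_G = (54 - 4q_E)/9 and q_E = (58 - 4q_G)/14.
Substituting one into the other gives q_G = 262/55 and q_E = 153/55.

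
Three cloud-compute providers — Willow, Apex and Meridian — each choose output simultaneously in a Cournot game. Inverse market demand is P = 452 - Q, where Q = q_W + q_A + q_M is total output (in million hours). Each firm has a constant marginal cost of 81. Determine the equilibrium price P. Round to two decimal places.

173.75

Each firm earns π_i = (452 - Q)q_i - 81q_i.
First-order condition (treating rivals' output as given): 371 - 2q_i - Σ_{j≠i} q_j = 0.
With identical firms every q_j equals q_i, so Σ_{j≠i} q_j = 2q_i and 371 = 4q_i, giving q_i = 371/4.
Total output Q = 1113/4, so price P = 452 - 1113/4 = 695/4.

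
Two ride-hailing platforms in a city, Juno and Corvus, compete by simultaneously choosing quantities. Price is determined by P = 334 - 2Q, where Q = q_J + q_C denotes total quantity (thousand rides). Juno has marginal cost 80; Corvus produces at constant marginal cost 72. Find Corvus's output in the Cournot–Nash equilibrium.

Juno's profit: π_J = (334 - 2Q)q_J - (80q_J). Setting ∂π_J/∂q_J = 0: 254 - 4q_J - 2(q_C) = 0.
Corvus's first-order condition: 262 - 4q_C - 2(q_J) = 0.
Best responses: q_J = (254 - 2q_C)/4, q_C = (262 - 2q_J)/4.
Solving the pair: q_J = 41, q_C = 45.

45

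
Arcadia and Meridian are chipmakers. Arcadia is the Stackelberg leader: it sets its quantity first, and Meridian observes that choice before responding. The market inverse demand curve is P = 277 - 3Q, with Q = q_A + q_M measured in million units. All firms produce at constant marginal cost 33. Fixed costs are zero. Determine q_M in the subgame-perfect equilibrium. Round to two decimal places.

Solve by backward induction. Given q_A, the follower Meridian maximises π_M = (277 - 3q_A - 3q_M)q_M - 33q_M.
∂π_M/∂q_M = 244 - 3q_A - 6q_M = 0 gives the reaction function q_M = (244 - 3q_A)/6.
Arcadia substitutes q_M(q_A) into its own profit: π_A = q_A(277 - 3q_A - (244 - 3q_A)/2) - 33q_A = (155 - (3/2)q_A)q_A - 33q_A.
Maximising: ∂π_A/∂q_A = 122 - 3q_A = 0, giving q_A = 122/3.
Then q_M = (244 - 3·(122/3))/6 = 61/3.

20.33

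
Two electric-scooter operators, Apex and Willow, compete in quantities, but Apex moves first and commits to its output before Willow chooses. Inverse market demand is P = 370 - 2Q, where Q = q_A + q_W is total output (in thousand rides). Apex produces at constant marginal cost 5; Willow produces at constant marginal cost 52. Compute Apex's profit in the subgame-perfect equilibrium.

Solve by backward induction. Given q_A, the follower Willow maximises π_W = (370 - 2q_A - 2q_W)q_W - 52q_W.
Setting the follower's marginal profit to zero, 318 - 2q_A - 4q_W = 0, i.e. q_W = (318 - 2q_A)/4.
Apex substitutes q_W(q_A) into its own profit: π_A = q_A(370 - 2q_A - (318 - 2q_A)/2) - 5q_A = (211 - q_A)q_A - 5q_A.
Leader FOC: 206 - 2q_A = 0, so q_A = 103.
Then q_W = (318 - 2·103)/4 = 28.
Price P = 370 - 2·131 = 108.
Apex's profit: (108 - 5)·103 = 10609.

10609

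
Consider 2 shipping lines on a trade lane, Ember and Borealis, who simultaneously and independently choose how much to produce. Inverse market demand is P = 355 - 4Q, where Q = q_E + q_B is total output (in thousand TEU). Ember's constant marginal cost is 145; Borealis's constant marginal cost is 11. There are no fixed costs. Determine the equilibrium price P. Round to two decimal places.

170.33

Ember's profit: π_E = (355 - 4Q)q_E - (145q_E). Setting ∂π_E/∂q_E = 0: 210 - 8q_E - 4(q_B) = 0.
Borealis's first-order condition: 344 - 8q_B - 4(q_E) = 0.
Rearranging gives the reaction functions q_E = (210 - 4q_B)/8 and q_B = (344 - 4q_E)/8.
Substituting one into the other gives q_E = 19/3 and q_B = 239/6.
Total output Q = 277/6, so price P = 355 - 4·(277/6) = 511/3.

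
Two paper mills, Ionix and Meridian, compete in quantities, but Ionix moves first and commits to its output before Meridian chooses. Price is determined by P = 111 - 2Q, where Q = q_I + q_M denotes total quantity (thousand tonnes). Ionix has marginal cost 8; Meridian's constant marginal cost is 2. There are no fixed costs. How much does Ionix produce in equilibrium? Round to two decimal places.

The follower Meridian best-responds to any q_I: π_M = (111 - 2Q)q_M - 2q_M.
∂π_M/∂q_M = 109 - 2q_I - 4q_M = 0 gives the reaction function q_M = (109 - 2q_I)/4.
Ionix substitutes q_M(q_I) into its own profit: π_I = q_I(111 - 2q_I - (109 - 2q_I)/2) - 8q_I = (113/2 - q_I)q_I - 8q_I.
Maximising: ∂π_I/∂q_I = 97/2 - 2q_I = 0, giving q_I = 97/4.
Then q_M = (109 - 2·(97/4))/4 = 121/8.

24.25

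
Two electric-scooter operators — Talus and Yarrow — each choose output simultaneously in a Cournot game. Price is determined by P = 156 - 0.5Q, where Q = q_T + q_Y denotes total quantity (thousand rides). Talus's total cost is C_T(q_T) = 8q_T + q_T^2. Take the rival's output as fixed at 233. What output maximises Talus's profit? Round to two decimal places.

10.50

With the rival's output fixed at 233, Talus's profit is π_T = (156 - (1/2)·233 - (1/2)q_T)q_T - (8q_T + q_T²) = (79/2 - (1/2)q_T)q_T - (8q_T + q_T²).
∂π_T/∂q_T = 63/2 - 3q_T = 0, so q_T = 21/2.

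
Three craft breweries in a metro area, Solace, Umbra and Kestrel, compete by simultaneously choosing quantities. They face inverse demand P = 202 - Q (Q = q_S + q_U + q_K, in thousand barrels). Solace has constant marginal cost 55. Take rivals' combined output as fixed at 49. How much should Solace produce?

49

With rivals' combined output fixed at 49, Solace's profit is π_S = (202 - 49 - q_S)q_S - (55q_S) = (153 - q_S)q_S - (55q_S).
∂π_S/∂q_S = 98 - 2q_S = 0, so q_S = 49.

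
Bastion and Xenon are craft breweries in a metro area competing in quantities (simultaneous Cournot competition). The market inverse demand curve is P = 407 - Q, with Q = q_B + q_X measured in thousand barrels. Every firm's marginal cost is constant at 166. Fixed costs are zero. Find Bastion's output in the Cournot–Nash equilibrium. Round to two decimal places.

A representative firm's profit is π_i = q_i(407 - Q) - 166q_i.
First-order condition (treating rivals' output as given): 241 - 2q_i - q_j = 0.
By symmetry each firm produces the same amount; substituting q_j = q_i yields q_i = 241/3.

80.33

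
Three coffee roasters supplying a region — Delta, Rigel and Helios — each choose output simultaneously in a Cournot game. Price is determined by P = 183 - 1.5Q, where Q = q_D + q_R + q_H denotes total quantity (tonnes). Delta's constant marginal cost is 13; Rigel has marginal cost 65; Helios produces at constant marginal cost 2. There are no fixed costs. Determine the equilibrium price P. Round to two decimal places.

Delta's profit: π_D = (183 - 1.5Q)q_D - (13q_D). Setting ∂π_D/∂q_D = 0: 170 - 3q_D - (3/2)(q_R + q_H) = 0.
Rigel's profit: π_R = (183 - 1.5Q)q_R - (65q_R). Setting ∂π_R/∂q_R = 0: 118 - 3q_R - (3/2)(q_D + q_H) = 0.
Helios's first-order condition: 181 - 3q_H - (3/2)(q_D + q_R) = 0.
Adding the 3 conditions: 469 − 3Q − 3Q = 0, i.e. Q = 469/6.
Back-substituting: q_D = (170 − 469/4)/(3/2) = 211/6, q_R = (118 − 469/4)/(3/2) = 1/2, q_H = (181 − 469/4)/(3/2) = 85/2.
Total output Q = 469/6, so price P = 183 - (3/2)·(469/6) = 263/4.

65.75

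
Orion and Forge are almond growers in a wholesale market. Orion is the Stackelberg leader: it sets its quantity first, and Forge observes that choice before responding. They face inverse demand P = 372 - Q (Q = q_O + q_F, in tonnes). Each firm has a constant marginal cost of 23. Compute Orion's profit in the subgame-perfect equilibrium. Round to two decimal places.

The follower Forge best-responds to any q_O: π_F = (372 - Q)q_F - 23q_F.
∂π_F/∂q_F = 349 - q_O - 2q_F = 0 gives the reaction function q_F = (349 - q_O)/2.
Orion substitutes q_F(q_O) into its own profit: π_O = q_O(372 - q_O - (349 - q_O)/2) - 23q_O = (395/2 - (1/2)q_O)q_O - 23q_O.
Leader FOC: 349/2 - q_O = 0, so q_O = 349/2.
Then q_F = (349 - 349/2)/2 = 349/4.
Price P = 372 - 1047/4 = 441/4.
Orion's profit: (441/4 - 23)·(349/2) = 15225.1250.

15225.13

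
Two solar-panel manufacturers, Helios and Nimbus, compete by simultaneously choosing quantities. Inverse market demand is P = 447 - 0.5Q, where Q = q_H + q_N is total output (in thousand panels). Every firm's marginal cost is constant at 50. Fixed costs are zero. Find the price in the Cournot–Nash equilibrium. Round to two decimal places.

A representative firm's profit is π_i = q_i(447 - 0.5Q) - 50q_i.
Setting ∂π_i/∂q_i = 0 with rivals' quantities fixed: 397 - q_i - (1/2)q_j = 0.
With identical firms every q_j equals q_i, so q_j = q_i and 397 = (3/2)q_i, giving q_i = 794/3.
Total output Q = 1588/3, so price P = 447 - (1/2)·(1588/3) = 547/3.

182.33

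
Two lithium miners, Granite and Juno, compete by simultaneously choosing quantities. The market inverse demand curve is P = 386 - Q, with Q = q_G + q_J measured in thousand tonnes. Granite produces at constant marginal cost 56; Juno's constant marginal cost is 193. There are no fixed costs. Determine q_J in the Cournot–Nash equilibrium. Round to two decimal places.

Granite's profit: π_G = (386 - Q)q_G - (56q_G). Setting ∂π_G/∂q_G = 0: 330 - 2q_G - (q_J) = 0.
Juno's first-order condition: 193 - 2q_J - (q_G) = 0.
So q_G = (330 - q_J)/2 and q_J = (193 - q_G)/2.
Substituting one into the other gives q_G = 467/3 and q_J = 56/3.

18.67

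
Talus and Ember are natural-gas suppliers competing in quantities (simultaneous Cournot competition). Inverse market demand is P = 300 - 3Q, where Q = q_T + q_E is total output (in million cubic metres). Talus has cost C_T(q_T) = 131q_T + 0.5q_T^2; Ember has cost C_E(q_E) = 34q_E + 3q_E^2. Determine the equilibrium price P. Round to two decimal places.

196.60

Talus's profit: π_T = (300 - 3Q)q_T - (131q_T + (1/2)q_T²). Setting ∂π_T/∂q_T = 0: 169 - 7q_T - 3(q_E) = 0.
Ember's first-order condition: 266 - 12q_E - 3(q_T) = 0.
Best responses: q_T = (169 - 3q_E)/7, q_E = (266 - 3q_T)/12.
Substituting one into the other gives q_T = 82/5 and q_E = 271/15.
Total output Q = 517/15, so price P = 300 - 3·(517/15) = 983/5.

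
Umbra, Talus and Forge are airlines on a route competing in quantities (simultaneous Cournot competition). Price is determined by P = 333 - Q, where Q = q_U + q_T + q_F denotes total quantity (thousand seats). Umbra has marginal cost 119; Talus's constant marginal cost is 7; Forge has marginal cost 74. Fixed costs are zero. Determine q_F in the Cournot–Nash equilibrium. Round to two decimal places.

Umbra's profit: π_U = (333 - Q)q_U - (119q_U). Setting ∂π_U/∂q_U = 0: 214 - 2q_U - (q_T + q_F) = 0.
Talus's first-order condition: 326 - 2q_T - (q_U + q_F) = 0.
Forge's profit: π_F = (333 - Q)q_F - (74q_F). Setting ∂π_F/∂q_F = 0: 259 - 2q_F - (q_U + q_T) = 0.
Adding the 3 first-order conditions: 799 − 4Q = 0, so Q = 799/4.
Back-substituting: q_U = (214 − 799/4) = 57/4, q_T = (326 − 799/4) = 505/4, q_F = (259 − 799/4) = 237/4.

59.25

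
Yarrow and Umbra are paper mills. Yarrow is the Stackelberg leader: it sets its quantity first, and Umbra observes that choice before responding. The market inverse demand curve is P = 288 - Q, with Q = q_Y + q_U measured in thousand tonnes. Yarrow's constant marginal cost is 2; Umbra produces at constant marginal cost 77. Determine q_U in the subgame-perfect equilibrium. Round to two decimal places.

15.25

Solve by backward induction. Given q_Y, the follower Umbra maximises π_U = (288 - q_Y - q_U)q_U - 77q_U.
Setting the follower's marginal profit to zero, 211 - q_Y - 2q_U = 0, i.e. q_U = (211 - q_Y)/2.
The leader anticipates this reaction. Substituting into P = 288 - Q gives P = 365/2 - (1/2)q_Y, so π_Y = (365/2 - (1/2)q_Y)q_Y - 2q_Y.
Leader FOC: 361/2 - q_Y = 0, so q_Y = 361/2.
Then q_U = (211 - 361/2)/2 = 61/4.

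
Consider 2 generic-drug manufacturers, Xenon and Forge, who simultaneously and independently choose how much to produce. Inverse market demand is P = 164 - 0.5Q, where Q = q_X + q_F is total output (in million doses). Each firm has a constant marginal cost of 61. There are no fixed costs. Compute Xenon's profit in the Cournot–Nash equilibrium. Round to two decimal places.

2357.56

A representative firm's profit is π_i = q_i(164 - 0.5Q) - 61q_i.
Setting ∂π_i/∂q_i = 0 with rivals' quantities fixed: 103 - q_i - (1/2)q_j = 0.
By symmetry each firm produces the same amount; substituting q_j = q_i yields q_i = 103/(3/2) = 206/3.
Price P = 164 - (1/2)·(412/3) = 286/3.
Xenon's profit: (286/3 - 61)·(206/3) = 2357.5556.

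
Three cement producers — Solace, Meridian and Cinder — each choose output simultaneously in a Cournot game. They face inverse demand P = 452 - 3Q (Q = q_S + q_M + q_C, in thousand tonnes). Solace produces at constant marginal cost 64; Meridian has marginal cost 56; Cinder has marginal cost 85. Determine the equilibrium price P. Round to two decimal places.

Solace's profit: π_S = (452 - 3Q)q_S - (64q_S). Setting ∂π_S/∂q_S = 0: 388 - 6q_S - 3(q_M + q_C) = 0.
Meridian's first-order condition: 396 - 6q_M - 3(q_S + q_C) = 0.
Cinder's profit: π_C = (452 - 3Q)q_C - (85q_C). Setting ∂π_C/∂q_C = 0: 367 - 6q_C - 3(q_S + q_M) = 0.
Adding the 3 first-order conditions: 1151 − 12Q = 0, so Q = 1151/12.
Back-substituting: q_S = (388 − 1151/4)/3 = 401/12, q_M = (396 − 1151/4)/3 = 433/12, q_C = (367 − 1151/4)/3 = 317/12.
Total output Q = 1151/12, so price P = 452 - 3·(1151/12) = 657/4.

164.25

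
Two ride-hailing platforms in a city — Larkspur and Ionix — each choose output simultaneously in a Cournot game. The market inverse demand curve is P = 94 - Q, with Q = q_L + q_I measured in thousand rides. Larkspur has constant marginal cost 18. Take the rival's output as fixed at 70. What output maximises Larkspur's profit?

3

With the rival's output fixed at 70, Larkspur's profit is π_L = (94 - 70 - q_L)q_L - (18q_L) = (24 - q_L)q_L - (18q_L).
∂π_L/∂q_L = 6 - 2q_L = 0, so q_L = 3.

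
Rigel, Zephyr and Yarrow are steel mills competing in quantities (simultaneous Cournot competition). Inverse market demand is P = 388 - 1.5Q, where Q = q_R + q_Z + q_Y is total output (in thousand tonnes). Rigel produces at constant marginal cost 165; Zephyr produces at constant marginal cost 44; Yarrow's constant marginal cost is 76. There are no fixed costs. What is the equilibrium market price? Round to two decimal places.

168.25

Rigel's profit: π_R = (388 - 1.5Q)q_R - (165q_R). Setting ∂π_R/∂q_R = 0: 223 - 3q_R - (3/2)(q_Z + q_Y) = 0.
Zephyr's profit: π_Z = (388 - 1.5Q)q_Z - (44q_Z). Setting ∂π_Z/∂q_Z = 0: 344 - 3q_Z - (3/2)(q_R + q_Y) = 0.
Yarrow's first-order condition: 312 - 3q_Y - (3/2)(q_R + q_Z) = 0.
Adding the 3 first-order conditions: 879 − 6Q = 0, so Q = 293/2.
Back-substituting: q_R = (223 − 879/4)/(3/2) = 13/6, q_Z = (344 − 879/4)/(3/2) = 497/6, q_Y = (312 − 879/4)/(3/2) = 123/2.
Total output Q = 293/2, so price P = 388 - (3/2)·(293/2) = 673/4.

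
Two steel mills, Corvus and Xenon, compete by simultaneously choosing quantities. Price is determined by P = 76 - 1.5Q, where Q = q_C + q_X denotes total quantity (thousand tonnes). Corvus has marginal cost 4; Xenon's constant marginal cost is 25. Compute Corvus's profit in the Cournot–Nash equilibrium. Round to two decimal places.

Corvus's profit: π_C = (76 - 1.5Q)q_C - (4q_C). Setting ∂π_C/∂q_C = 0: 72 - 3q_C - (3/2)(q_X) = 0.
Xenon's first-order condition: 51 - 3q_X - (3/2)(q_C) = 0.
So q_C = (72 - (3/2)q_X)/3 and q_X = (51 - (3/2)q_C)/3.
Substituting one into the other gives q_C = 62/3 and q_X = 20/3.
Price P = 76 - (3/2)·(82/3) = 35.
Corvus's profit: (35 - 4)·(62/3) = 1922/3.

640.67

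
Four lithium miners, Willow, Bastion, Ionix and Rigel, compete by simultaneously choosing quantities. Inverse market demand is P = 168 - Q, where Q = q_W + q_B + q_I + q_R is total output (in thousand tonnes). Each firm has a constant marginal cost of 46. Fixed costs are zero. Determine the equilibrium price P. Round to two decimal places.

Each firm earns π_i = (168 - Q)q_i - 46q_i.
Setting ∂π_i/∂q_i = 0 with rivals' quantities fixed: 122 - 2q_i - Σ_{j≠i} q_j = 0.
With identical firms every q_j equals q_i, so Σ_{j≠i} q_j = 3q_i and 122 = 5q_i, giving q_i = 122/5.
Total output Q = 488/5, so price P = 168 - 488/5 = 352/5.

70.40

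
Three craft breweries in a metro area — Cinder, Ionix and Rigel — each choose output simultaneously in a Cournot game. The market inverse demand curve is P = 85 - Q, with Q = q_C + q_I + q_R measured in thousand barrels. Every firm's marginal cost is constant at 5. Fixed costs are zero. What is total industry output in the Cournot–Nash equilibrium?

60

A representative firm's profit is π_i = q_i(85 - Q) - 5q_i.
First-order condition (treating rivals' output as given): 80 - 2q_i - Σ_{j≠i} q_j = 0.
With identical firms every q_j equals q_i, so Σ_{j≠i} q_j = 2q_i and 80 = 4q_i, giving q_i = 20.
Total output Q = 20 + 20 + 20 = 60.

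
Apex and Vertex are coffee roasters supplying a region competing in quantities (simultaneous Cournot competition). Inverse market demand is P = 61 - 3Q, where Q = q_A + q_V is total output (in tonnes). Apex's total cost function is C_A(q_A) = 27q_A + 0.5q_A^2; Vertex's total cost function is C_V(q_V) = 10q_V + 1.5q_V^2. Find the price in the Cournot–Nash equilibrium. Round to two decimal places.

Apex's profit: π_A = (61 - 3Q)q_A - (27q_A + (1/2)q_A²). Setting ∂π_A/∂q_A = 0: 34 - 7q_A - 3(q_V) = 0.
Vertex's profit: π_V = (61 - 3Q)q_V - (10q_V + (3/2)q_V²). Setting ∂π_V/∂q_V = 0: 51 - 9q_V - 3(q_A) = 0.
Rearranging gives the reaction functions q_A = (34 - 3q_V)/7 and q_V = (51 - 3q_A)/9.
Substituting one into the other gives q_A = 17/6 and q_V = 85/18.
Total output Q = 68/9, so price P = 61 - 3·(68/9) = 115/3.

38.33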